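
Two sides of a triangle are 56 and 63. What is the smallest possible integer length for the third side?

8

The third side must be strictly greater than |56 − 63| = 7.
The smallest integer above 7 is 8.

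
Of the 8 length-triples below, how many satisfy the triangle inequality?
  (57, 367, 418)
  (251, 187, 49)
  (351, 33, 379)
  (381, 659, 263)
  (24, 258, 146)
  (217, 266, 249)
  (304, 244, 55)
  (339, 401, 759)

(57,367,418): 57+367 > 418 → valid
(49,187,251): 49+187 ≤ 251 → not valid
(33,351,379): 33+351 > 379 → valid
(263,381,659): 263+381 ≤ 659 → not valid
(24,146,258): 24+146 ≤ 258 → not valid
(217,249,266): 217+249 > 266 → valid
(55,244,304): 55+244 ≤ 304 → not valid
(339,401,759): 339+401 ≤ 759 → not valid
3 of the 8 triples form a triangle.

3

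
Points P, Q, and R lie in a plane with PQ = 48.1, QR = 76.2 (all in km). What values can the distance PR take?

28.1 ≤ PR ≤ 124.3 km

By the triangle inequality, |48.1 − 76.2| ≤ PR ≤ 48.1 + 76.2.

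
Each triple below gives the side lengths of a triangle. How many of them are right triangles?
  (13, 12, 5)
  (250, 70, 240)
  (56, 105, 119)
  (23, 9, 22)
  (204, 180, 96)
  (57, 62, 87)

4

(13,12,5): 5²+12² = 169 = 13² → right
(250,70,240): 70²+240² = 62500 = 250² → right
(56,105,119): 56²+105² = 14161 = 119² → right
(23,9,22): 9²+22² = 565 > 529 = 23² → acute
(204,180,96): 96²+180² = 41616 = 204² → right
(57,62,87): 57²+62² = 7093 < 7569 = 87² → obtuse
4 of the 6 are right.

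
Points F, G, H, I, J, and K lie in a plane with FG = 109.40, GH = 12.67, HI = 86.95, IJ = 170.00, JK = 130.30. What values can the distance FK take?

0 ≤ FK ≤ 509.32

The maximum is all hops collinear in one direction: 109.40 + 12.67 + 86.95 + 170.00 + 130.30 = 509.32.
The longest hop is 170.00; the others sum to 339.32. Since 170.00 ≤ 339.32, the path can fold back on itself completely, so the minimum distance is 0.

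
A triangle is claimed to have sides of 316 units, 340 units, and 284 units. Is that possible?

Yes

The longest side is 340, and the other two sum to 600.
Since 600 > 340, the triangle inequality holds.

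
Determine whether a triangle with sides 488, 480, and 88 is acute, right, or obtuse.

Compare the square of the longest side to the sum of squares of the other two: 88² + 480² = 238144 = 488².

right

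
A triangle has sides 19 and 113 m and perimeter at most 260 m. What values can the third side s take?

Triangle inequality alone gives 94 < s < 132.
The perimeter condition gives s ≤ 260 − 19 − 113 = 128.
Intersecting the two: 94 < s ≤ 128.

94 < s ≤ 128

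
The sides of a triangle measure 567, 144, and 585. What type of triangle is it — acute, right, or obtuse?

right

Compare the square of the longest side to the sum of squares of the other two: 144² + 567² = 342225 = 585².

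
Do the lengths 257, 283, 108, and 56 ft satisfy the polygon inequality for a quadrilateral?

A quadrilateral exists iff every side is shorter than the sum of the others — equivalently, the longest side is less than the sum of the rest.
Longest side 283 < 421 (sum of the remaining 3), so yes.

Yes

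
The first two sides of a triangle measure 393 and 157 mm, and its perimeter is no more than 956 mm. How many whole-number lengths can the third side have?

170

Triangle inequality: 236 < x < 550. Perimeter ≤ 956 gives x ≤ 956 − 393 − 157 = 406.
So 236 < x ≤ 406; integers 237 through 406: 170 values.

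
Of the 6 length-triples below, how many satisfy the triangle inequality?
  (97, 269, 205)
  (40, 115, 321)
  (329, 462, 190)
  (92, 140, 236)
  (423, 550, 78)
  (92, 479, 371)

2

(97,205,269): 97+205 > 269 → valid
(40,115,321): 40+115 ≤ 321 → not valid
(190,329,462): 190+329 > 462 → valid
(92,140,236): 92+140 ≤ 236 → not valid
(78,423,550): 78+423 ≤ 550 → not valid
(92,371,479): 92+371 ≤ 479 → not valid
2 of the 6 triples form a triangle.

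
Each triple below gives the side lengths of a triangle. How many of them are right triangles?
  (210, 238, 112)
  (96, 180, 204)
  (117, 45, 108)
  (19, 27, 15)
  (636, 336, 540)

4

(210,238,112): 112²+210² = 56644 = 238² → right
(96,180,204): 96²+180² = 41616 = 204² → right
(117,45,108): 45²+108² = 13689 = 117² → right
(19,27,15): 15²+19² = 586 < 729 = 27² → obtuse
(636,336,540): 336²+540² = 404496 = 636² → right
4 of the 5 are right.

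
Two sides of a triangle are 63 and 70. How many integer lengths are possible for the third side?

125

The third side lies in the open interval (7, 133).
Integers from 8 to 132 inclusive: 132 − 8 + 1 = 125.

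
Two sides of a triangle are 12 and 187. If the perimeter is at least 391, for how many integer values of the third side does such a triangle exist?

Triangle inequality: 175 < x < 199. Perimeter ≥ 391 gives x ≥ 391 − 12 − 187 = 192.
So 192 ≤ x < 199; integers 192 through 198: 7 values.

7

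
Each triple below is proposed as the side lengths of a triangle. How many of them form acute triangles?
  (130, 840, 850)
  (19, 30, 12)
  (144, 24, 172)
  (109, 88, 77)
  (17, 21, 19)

(130,840,850): 130²+840² = 722500 = 850² → right
(19,30,12): 12²+19² = 505 < 900 = 30² → obtuse
(144,24,172): 24+144 ≤ 172, not a triangle
(109,88,77): 77²+88² = 13673 > 11881 = 109² → acute
(17,21,19): 17²+19² = 650 > 441 = 21² → acute
2 of the 5 are acute.

2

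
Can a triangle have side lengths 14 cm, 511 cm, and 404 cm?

No

The longest side is 511, but the other two sum to only 418.
418 < 511, so the triangle inequality fails.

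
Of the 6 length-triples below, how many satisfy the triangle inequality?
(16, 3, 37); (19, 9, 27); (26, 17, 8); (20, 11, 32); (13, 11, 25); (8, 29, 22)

2

(3,16,37): 3+16 ≤ 37 → not valid
(9,19,27): 9+19 > 27 → valid
(8,17,26): 8+17 ≤ 26 → not valid
(11,20,32): 11+20 ≤ 32 → not valid
(11,13,25): 11+13 ≤ 25 → not valid
(8,22,29): 8+22 > 29 → valid
2 of the 6 triples form a triangle.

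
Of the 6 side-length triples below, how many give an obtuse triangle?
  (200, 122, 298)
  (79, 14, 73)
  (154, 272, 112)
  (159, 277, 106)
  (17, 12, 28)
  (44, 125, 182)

3

(200,122,298): 122²+200² = 54884 < 88804 = 298² → obtuse
(79,14,73): 14²+73² = 5525 < 6241 = 79² → obtuse
(154,272,112): 112+154 ≤ 272, not a triangle
(159,277,106): 106+159 ≤ 277, not a triangle
(17,12,28): 12²+17² = 433 < 784 = 28² → obtuse
(44,125,182): 44+125 ≤ 182, not a triangle
3 of the 6 are obtuse.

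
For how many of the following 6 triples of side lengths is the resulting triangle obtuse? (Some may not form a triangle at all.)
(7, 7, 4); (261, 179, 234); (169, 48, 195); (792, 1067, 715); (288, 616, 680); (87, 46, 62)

(7,7,4): 4²+7² = 65 > 49 = 7² → acute
(261,179,234): 179²+234² = 86797 > 68121 = 261² → acute
(169,48,195): 48²+169² = 30865 < 38025 = 195² → obtuse
(792,1067,715): 715²+792² = 1138489 = 1067² → right
(288,616,680): 288²+616² = 462400 = 680² → right
(87,46,62): 46²+62² = 5960 < 7569 = 87² → obtuse
2 of the 6 are obtuse.

2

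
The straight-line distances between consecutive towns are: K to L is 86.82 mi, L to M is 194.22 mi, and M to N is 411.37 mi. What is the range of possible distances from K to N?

130.33 ≤ KN ≤ 692.41 mi

The maximum is all hops collinear in one direction: 86.82 + 194.22 + 411.37 = 692.41.
The longest hop is 411.37; the others sum to 281.04. Folding the others back against it leaves at least 411.37 − 281.04 = 130.33.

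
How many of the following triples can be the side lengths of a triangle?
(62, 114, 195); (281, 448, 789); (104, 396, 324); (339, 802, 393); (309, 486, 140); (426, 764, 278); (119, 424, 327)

2

(62,114,195): 62+114 ≤ 195 → not valid
(281,448,789): 281+448 ≤ 789 → not valid
(104,324,396): 104+324 > 396 → valid
(339,393,802): 339+393 ≤ 802 → not valid
(140,309,486): 140+309 ≤ 486 → not valid
(278,426,764): 278+426 ≤ 764 → not valid
(119,327,424): 119+327 > 424 → valid
2 of the 7 triples form a triangle.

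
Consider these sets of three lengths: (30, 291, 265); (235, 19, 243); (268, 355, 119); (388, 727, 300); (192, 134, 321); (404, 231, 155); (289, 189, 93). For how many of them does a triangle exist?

(30,265,291): 30+265 > 291 → valid
(19,235,243): 19+235 > 243 → valid
(119,268,355): 119+268 > 355 → valid
(300,388,727): 300+388 ≤ 727 → not valid
(134,192,321): 134+192 > 321 → valid
(155,231,404): 155+231 ≤ 404 → not valid
(93,189,289): 93+189 ≤ 289 → not valid
4 of the 7 triples form a triangle.

4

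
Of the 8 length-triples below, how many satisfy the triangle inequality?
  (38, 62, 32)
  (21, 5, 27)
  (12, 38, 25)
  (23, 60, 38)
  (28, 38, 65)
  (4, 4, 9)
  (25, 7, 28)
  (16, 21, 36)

(32,38,62): 32+38 > 62 → valid
(5,21,27): 5+21 ≤ 27 → not valid
(12,25,38): 12+25 ≤ 38 → not valid
(23,38,60): 23+38 > 60 → valid
(28,38,65): 28+38 > 65 → valid
(4,4,9): 4+4 ≤ 9 → not valid
(7,25,28): 7+25 > 28 → valid
(16,21,36): 16+21 > 36 → valid
5 of the 8 triples form a triangle.

5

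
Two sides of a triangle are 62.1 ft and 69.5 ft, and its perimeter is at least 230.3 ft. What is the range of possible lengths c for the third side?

98.7 ≤ c < 131.6

Triangle inequality alone gives 7.4 < c < 131.6.
The perimeter condition gives c ≥ 230.3 − 62.1 − 69.5 = 98.7.
Intersecting the two: 98.7 ≤ c < 131.6.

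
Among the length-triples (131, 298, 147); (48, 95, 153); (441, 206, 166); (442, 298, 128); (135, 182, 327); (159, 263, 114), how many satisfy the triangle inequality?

(131,147,298): 131+147 ≤ 298 → not valid
(48,95,153): 48+95 ≤ 153 → not valid
(166,206,441): 166+206 ≤ 441 → not valid
(128,298,442): 128+298 ≤ 442 → not valid
(135,182,327): 135+182 ≤ 327 → not valid
(114,159,263): 114+159 > 263 → valid
1 of the 6 triples forms a triangle.

1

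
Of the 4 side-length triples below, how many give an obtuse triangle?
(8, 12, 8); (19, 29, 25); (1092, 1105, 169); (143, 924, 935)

1

(8,12,8): 8²+8² = 128 < 144 = 12² → obtuse
(19,29,25): 19²+25² = 986 > 841 = 29² → acute
(1092,1105,169): 169²+1092² = 1221025 = 1105² → right
(143,924,935): 143²+924² = 874225 = 935² → right
1 of the 4 is obtuse.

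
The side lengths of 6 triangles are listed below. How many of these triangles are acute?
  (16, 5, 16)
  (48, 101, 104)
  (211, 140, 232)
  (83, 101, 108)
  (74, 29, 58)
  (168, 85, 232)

4

(16,5,16): 5²+16² = 281 > 256 = 16² → acute
(48,101,104): 48²+101² = 12505 > 10816 = 104² → acute
(211,140,232): 140²+211² = 64121 > 53824 = 232² → acute
(83,101,108): 83²+101² = 17090 > 11664 = 108² → acute
(74,29,58): 29²+58² = 4205 < 5476 = 74² → obtuse
(168,85,232): 85²+168² = 35449 < 53824 = 232² → obtuse
4 of the 6 are acute.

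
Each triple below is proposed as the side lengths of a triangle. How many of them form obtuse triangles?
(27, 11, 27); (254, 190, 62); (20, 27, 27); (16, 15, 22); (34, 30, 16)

1

(27,11,27): 11²+27² = 850 > 729 = 27² → acute
(254,190,62): 62+190 ≤ 254, not a triangle
(20,27,27): 20²+27² = 1129 > 729 = 27² → acute
(16,15,22): 15²+16² = 481 < 484 = 22² → obtuse
(34,30,16): 16²+30² = 1156 = 34² → right
1 of the 5 is obtuse.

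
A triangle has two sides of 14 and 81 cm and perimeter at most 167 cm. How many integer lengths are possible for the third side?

5

Triangle inequality: 67 < x < 95. Perimeter ≤ 167 gives x ≤ 167 − 14 − 81 = 72.
So 67 < x ≤ 72; integers 68 through 72: 5 values.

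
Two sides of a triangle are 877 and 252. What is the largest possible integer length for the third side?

1128

The third side must be strictly less than 877 + 252 = 1129.
The largest integer below 1129 is 1128.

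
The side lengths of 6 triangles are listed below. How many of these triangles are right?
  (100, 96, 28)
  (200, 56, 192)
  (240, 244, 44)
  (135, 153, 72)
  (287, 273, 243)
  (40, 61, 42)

(100,96,28): 28²+96² = 10000 = 100² → right
(200,56,192): 56²+192² = 40000 = 200² → right
(240,244,44): 44²+240² = 59536 = 244² → right
(135,153,72): 72²+135² = 23409 = 153² → right
(287,273,243): 243²+273² = 133578 > 82369 = 287² → acute
(40,61,42): 40²+42² = 3364 < 3721 = 61² → obtuse
4 of the 6 are right.

4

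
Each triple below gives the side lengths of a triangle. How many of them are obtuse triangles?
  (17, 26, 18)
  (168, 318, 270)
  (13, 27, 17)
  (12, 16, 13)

2

(17,26,18): 17²+18² = 613 < 676 = 26² → obtuse
(168,318,270): 168²+270² = 101124 = 318² → right
(13,27,17): 13²+17² = 458 < 729 = 27² → obtuse
(12,16,13): 12²+13² = 313 > 256 = 16² → acute
2 of the 4 are obtuse.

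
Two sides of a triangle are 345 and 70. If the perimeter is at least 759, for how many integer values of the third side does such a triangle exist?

71

Triangle inequality: 275 < x < 415. Perimeter ≥ 759 gives x ≥ 759 − 345 − 70 = 344.
So 344 ≤ x < 415; integers 344 through 414: 71 values.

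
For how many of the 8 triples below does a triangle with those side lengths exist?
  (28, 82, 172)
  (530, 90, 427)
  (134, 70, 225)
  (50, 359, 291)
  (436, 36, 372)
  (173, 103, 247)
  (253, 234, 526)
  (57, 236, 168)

1

(28,82,172): 28+82 ≤ 172 → not valid
(90,427,530): 90+427 ≤ 530 → not valid
(70,134,225): 70+134 ≤ 225 → not valid
(50,291,359): 50+291 ≤ 359 → not valid
(36,372,436): 36+372 ≤ 436 → not valid
(103,173,247): 103+173 > 247 → valid
(234,253,526): 234+253 ≤ 526 → not valid
(57,168,236): 57+168 ≤ 236 → not valid
1 of the 8 triples forms a triangle.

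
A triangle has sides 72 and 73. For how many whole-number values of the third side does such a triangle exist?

The third side lies in the open interval (1, 145).
Integers from 2 to 144 inclusive: 144 − 2 + 1 = 143.

143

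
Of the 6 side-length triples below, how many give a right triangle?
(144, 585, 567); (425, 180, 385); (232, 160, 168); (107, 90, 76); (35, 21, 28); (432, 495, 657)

(144,585,567): 144²+567² = 342225 = 585² → right
(425,180,385): 180²+385² = 180625 = 425² → right
(232,160,168): 160²+168² = 53824 = 232² → right
(107,90,76): 76²+90² = 13876 > 11449 = 107² → acute
(35,21,28): 21²+28² = 1225 = 35² → right
(432,495,657): 432²+495² = 431649 = 657² → right
5 of the 6 are right.

5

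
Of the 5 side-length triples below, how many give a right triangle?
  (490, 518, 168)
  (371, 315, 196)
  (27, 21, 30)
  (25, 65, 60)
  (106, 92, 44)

3

(490,518,168): 168²+490² = 268324 = 518² → right
(371,315,196): 196²+315² = 137641 = 371² → right
(27,21,30): 21²+27² = 1170 > 900 = 30² → acute
(25,65,60): 25²+60² = 4225 = 65² → right
(106,92,44): 44²+92² = 10400 < 11236 = 106² → obtuse
3 of the 5 are right.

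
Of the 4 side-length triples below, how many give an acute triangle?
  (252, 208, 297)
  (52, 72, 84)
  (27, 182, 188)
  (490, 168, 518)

(252,208,297): 208²+252² = 106768 > 88209 = 297² → acute
(52,72,84): 52²+72² = 7888 > 7056 = 84² → acute
(27,182,188): 27²+182² = 33853 < 35344 = 188² → obtuse
(490,168,518): 168²+490² = 268324 = 518² → right
2 of the 4 are acute.

2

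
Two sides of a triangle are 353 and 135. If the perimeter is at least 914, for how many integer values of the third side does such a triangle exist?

62

Triangle inequality: 218 < x < 488. Perimeter ≥ 914 gives x ≥ 914 − 353 − 135 = 426.
So 426 ≤ x < 488; integers 426 through 487: 62 values.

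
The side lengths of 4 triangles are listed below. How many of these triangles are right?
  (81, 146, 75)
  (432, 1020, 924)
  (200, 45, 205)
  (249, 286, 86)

(81,146,75): 75²+81² = 12186 < 21316 = 146² → obtuse
(432,1020,924): 432²+924² = 1040400 = 1020² → right
(200,45,205): 45²+200² = 42025 = 205² → right
(249,286,86): 86²+249² = 69397 < 81796 = 286² → obtuse
2 of the 4 are right.

2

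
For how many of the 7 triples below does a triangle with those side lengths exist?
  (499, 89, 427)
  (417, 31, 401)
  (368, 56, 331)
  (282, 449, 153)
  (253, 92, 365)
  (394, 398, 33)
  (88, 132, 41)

4

(89,427,499): 89+427 > 499 → valid
(31,401,417): 31+401 > 417 → valid
(56,331,368): 56+331 > 368 → valid
(153,282,449): 153+282 ≤ 449 → not valid
(92,253,365): 92+253 ≤ 365 → not valid
(33,394,398): 33+394 > 398 → valid
(41,88,132): 41+88 ≤ 132 → not valid
4 of the 7 triples form a triangle.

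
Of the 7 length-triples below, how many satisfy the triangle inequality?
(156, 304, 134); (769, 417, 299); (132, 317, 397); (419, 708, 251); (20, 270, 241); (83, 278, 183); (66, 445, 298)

(134,156,304): 134+156 ≤ 304 → not valid
(299,417,769): 299+417 ≤ 769 → not valid
(132,317,397): 132+317 > 397 → valid
(251,419,708): 251+419 ≤ 708 → not valid
(20,241,270): 20+241 ≤ 270 → not valid
(83,183,278): 83+183 ≤ 278 → not valid
(66,298,445): 66+298 ≤ 445 → not valid
1 of the 7 triples forms a triangle.

1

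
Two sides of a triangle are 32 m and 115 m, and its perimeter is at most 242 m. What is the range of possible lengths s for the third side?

83 < s ≤ 95

Triangle inequality alone gives 83 < s < 147.
The perimeter condition gives s ≤ 242 − 32 − 115 = 95.
Intersecting the two: 83 < s ≤ 95.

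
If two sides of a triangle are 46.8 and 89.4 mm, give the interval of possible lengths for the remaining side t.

By the triangle inequality, t must be less than 46.8 + 89.4 = 136.2 and greater than |46.8 − 89.4| = 42.6.

42.6 < t < 136.2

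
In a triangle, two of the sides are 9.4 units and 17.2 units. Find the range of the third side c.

7.8 < c < 26.6 (units)

By the triangle inequality, c must be less than 9.4 + 17.2 = 26.6 and greater than |9.4 − 17.2| = 7.8.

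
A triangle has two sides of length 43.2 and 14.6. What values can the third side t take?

By the triangle inequality, t must be less than 43.2 + 14.6 = 57.8 and greater than |43.2 − 14.6| = 28.6.

28.6 < t < 57.8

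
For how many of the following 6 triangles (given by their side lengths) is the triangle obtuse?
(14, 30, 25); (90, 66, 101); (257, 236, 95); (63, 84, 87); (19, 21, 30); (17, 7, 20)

4

(14,30,25): 14²+25² = 821 < 900 = 30² → obtuse
(90,66,101): 66²+90² = 12456 > 10201 = 101² → acute
(257,236,95): 95²+236² = 64721 < 66049 = 257² → obtuse
(63,84,87): 63²+84² = 11025 > 7569 = 87² → acute
(19,21,30): 19²+21² = 802 < 900 = 30² → obtuse
(17,7,20): 7²+17² = 338 < 400 = 20² → obtuse
4 of the 6 are obtuse.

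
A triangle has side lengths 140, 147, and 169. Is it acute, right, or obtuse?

acute

Compare the square of the longest side to the sum of squares of the other two: 140² + 147² = 41209 > 28561 = 169².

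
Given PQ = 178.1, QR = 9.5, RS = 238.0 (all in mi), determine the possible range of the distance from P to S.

The maximum is all hops collinear in one direction: 178.1 + 9.5 + 238.0 = 425.6.
The longest hop is 238.0; the others sum to 187.6. Folding the others back against it leaves at least 238.0 − 187.6 = 50.4.

50.4 ≤ PS ≤ 425.6 mi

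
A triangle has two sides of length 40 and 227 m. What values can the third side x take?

By the triangle inequality, x must be less than 40 + 227 = 267 and greater than |40 − 227| = 187.

187 < x < 267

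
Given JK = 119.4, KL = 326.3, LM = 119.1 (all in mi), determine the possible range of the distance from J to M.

The maximum is all hops collinear in one direction: 119.4 + 326.3 + 119.1 = 564.8.
The longest hop is 326.3; the others sum to 238.5. Folding the others back against it leaves at least 326.3 − 238.5 = 87.8.

87.8 ≤ JM ≤ 564.8 mi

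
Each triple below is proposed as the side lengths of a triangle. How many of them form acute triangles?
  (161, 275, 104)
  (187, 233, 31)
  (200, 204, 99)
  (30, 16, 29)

2

(161,275,104): 104+161 ≤ 275, not a triangle
(187,233,31): 31+187 ≤ 233, not a triangle
(200,204,99): 99²+200² = 49801 > 41616 = 204² → acute
(30,16,29): 16²+29² = 1097 > 900 = 30² → acute
2 of the 4 are acute.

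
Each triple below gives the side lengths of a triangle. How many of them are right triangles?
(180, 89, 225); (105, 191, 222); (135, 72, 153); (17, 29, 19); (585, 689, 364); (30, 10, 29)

(180,89,225): 89²+180² = 40321 < 50625 = 225² → obtuse
(105,191,222): 105²+191² = 47506 < 49284 = 222² → obtuse
(135,72,153): 72²+135² = 23409 = 153² → right
(17,29,19): 17²+19² = 650 < 841 = 29² → obtuse
(585,689,364): 364²+585² = 474721 = 689² → right
(30,10,29): 10²+29² = 941 > 900 = 30² → acute
2 of the 6 are right.

2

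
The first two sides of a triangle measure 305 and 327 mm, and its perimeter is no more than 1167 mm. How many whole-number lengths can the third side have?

Triangle inequality: 22 < x < 632. Perimeter ≤ 1167 gives x ≤ 1167 − 305 − 327 = 535.
So 22 < x ≤ 535; integers 23 through 535: 513 values.

513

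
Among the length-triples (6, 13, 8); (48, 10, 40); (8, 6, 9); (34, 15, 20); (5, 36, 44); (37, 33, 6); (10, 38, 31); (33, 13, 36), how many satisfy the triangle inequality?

(6,8,13): 6+8 > 13 → valid
(10,40,48): 10+40 > 48 → valid
(6,8,9): 6+8 > 9 → valid
(15,20,34): 15+20 > 34 → valid
(5,36,44): 5+36 ≤ 44 → not valid
(6,33,37): 6+33 > 37 → valid
(10,31,38): 10+31 > 38 → valid
(13,33,36): 13+33 > 36 → valid
7 of the 8 triples form a triangle.

7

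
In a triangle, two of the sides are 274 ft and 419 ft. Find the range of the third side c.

145 < c < 693 (ft)

By the triangle inequality, c must be less than 274 + 419 = 693 and greater than |274 − 419| = 145.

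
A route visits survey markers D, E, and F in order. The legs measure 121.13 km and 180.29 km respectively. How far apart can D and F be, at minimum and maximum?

By the triangle inequality, |121.13 − 180.29| ≤ DF ≤ 121.13 + 180.29.

59.16 ≤ DF ≤ 301.42 km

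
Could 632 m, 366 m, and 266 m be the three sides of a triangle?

No

The two shorter sides sum to 632, exactly equal to the longest side 632.
That gives only a degenerate (flat) triangle — the inequality must be strict.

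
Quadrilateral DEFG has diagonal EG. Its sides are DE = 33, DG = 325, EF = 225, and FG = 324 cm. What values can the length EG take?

292 < EG < 358

From triangle DEG: |33 − 325| < EG < 33 + 325, i.e. 292 < EG < 358.
From triangle FEG: 99 < EG < 549.
Both must hold, so EG lies in the intersection.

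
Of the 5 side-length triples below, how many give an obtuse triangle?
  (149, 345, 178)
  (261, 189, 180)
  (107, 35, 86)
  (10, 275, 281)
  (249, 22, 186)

2

(149,345,178): 149+178 ≤ 345, not a triangle
(261,189,180): 180²+189² = 68121 = 261² → right
(107,35,86): 35²+86² = 8621 < 11449 = 107² → obtuse
(10,275,281): 10²+275² = 75725 < 78961 = 281² → obtuse
(249,22,186): 22+186 ≤ 249, not a triangle
2 of the 5 are obtuse.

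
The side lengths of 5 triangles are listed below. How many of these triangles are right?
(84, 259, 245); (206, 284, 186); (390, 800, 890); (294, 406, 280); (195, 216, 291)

(84,259,245): 84²+245² = 67081 = 259² → right
(206,284,186): 186²+206² = 77032 < 80656 = 284² → obtuse
(390,800,890): 390²+800² = 792100 = 890² → right
(294,406,280): 280²+294² = 164836 = 406² → right
(195,216,291): 195²+216² = 84681 = 291² → right
4 of the 5 are right.

4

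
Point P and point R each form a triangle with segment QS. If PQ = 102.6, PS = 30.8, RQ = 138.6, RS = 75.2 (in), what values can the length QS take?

From triangle PQS: |102.6 − 30.8| < QS < 102.6 + 30.8, i.e. 71.8 < QS < 133.4.
From triangle RQS: 63.4 < QS < 213.8.
Both must hold, so QS lies in the intersection.

71.8 < QS < 133.4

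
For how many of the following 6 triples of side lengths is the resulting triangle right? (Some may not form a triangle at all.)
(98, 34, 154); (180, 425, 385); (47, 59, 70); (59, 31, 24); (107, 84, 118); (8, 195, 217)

(98,34,154): 34+98 ≤ 154, not a triangle
(180,425,385): 180²+385² = 180625 = 425² → right
(47,59,70): 47²+59² = 5690 > 4900 = 70² → acute
(59,31,24): 24+31 ≤ 59, not a triangle
(107,84,118): 84²+107² = 18505 > 13924 = 118² → acute
(8,195,217): 8+195 ≤ 217, not a triangle
1 of the 6 is right.

1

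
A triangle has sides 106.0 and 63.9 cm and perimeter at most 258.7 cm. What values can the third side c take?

Triangle inequality alone gives 42.1 < c < 169.9.
The perimeter condition gives c ≤ 258.7 − 106.0 − 63.9 = 88.8.
Intersecting the two: 42.1 < c ≤ 88.8.

42.1 < c ≤ 88.8 cm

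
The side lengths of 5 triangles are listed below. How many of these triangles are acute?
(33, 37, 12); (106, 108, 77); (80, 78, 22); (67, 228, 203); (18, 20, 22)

3

(33,37,12): 12²+33² = 1233 < 1369 = 37² → obtuse
(106,108,77): 77²+106² = 17165 > 11664 = 108² → acute
(80,78,22): 22²+78² = 6568 > 6400 = 80² → acute
(67,228,203): 67²+203² = 45698 < 51984 = 228² → obtuse
(18,20,22): 18²+20² = 724 > 484 = 22² → acute
3 of the 5 are acute.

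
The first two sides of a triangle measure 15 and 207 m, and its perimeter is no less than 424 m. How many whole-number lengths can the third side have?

Triangle inequality: 192 < x < 222. Perimeter ≥ 424 gives x ≥ 424 − 15 − 207 = 202.
So 202 ≤ x < 222; integers 202 through 221: 20 values.

20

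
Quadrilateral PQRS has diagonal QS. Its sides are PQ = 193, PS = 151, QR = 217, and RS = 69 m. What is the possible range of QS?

From triangle PQS: |193 − 151| < QS < 193 + 151, i.e. 42 < QS < 344.
From triangle RQS: 148 < QS < 286.
Both must hold, so QS lies in the intersection.

148 < QS < 286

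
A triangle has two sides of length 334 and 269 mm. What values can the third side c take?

65 < c < 603 (mm)

By the triangle inequality, c must be less than 334 + 269 = 603 and greater than |334 − 269| = 65.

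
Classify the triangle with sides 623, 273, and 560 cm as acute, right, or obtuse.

right

Compare the square of the longest side to the sum of squares of the other two: 273² + 560² = 388129 = 623².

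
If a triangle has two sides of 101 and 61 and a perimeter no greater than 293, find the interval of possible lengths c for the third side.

40 < c ≤ 131

Triangle inequality alone gives 40 < c < 162.
The perimeter condition gives c ≤ 293 − 101 − 61 = 131.
Intersecting the two: 40 < c ≤ 131.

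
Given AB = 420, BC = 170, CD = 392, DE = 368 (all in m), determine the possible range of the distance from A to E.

0 ≤ AE ≤ 1350 m

The maximum is all hops collinear in one direction: 420 + 170 + 392 + 368 = 1350.
The longest hop is 420; the others sum to 930. Since 420 ≤ 930, the path can fold back on itself completely, so the minimum distance is 0.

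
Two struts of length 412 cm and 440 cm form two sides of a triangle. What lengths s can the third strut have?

By the triangle inequality, s must be less than 412 + 440 = 852 and greater than |412 − 440| = 28.

28 < s < 852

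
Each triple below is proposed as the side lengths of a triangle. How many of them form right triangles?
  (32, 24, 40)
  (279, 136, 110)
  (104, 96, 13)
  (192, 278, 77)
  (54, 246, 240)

2

(32,24,40): 24²+32² = 1600 = 40² → right
(279,136,110): 110+136 ≤ 279, not a triangle
(104,96,13): 13²+96² = 9385 < 10816 = 104² → obtuse
(192,278,77): 77+192 ≤ 278, not a triangle
(54,246,240): 54²+240² = 60516 = 246² → right
2 of the 5 are right.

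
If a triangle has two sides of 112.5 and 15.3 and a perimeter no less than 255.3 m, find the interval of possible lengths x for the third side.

Triangle inequality alone gives 97.2 < x < 127.8.
The perimeter condition gives x ≥ 255.3 − 112.5 − 15.3 = 127.5.
Intersecting the two: 127.5 ≤ x < 127.8.

127.5 ≤ x < 127.8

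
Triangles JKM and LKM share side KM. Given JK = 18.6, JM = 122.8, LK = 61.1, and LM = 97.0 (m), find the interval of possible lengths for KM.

From triangle JKM: |18.6 − 122.8| < KM < 18.6 + 122.8, i.e. 104.2 < KM < 141.4.
From triangle LKM: 35.9 < KM < 158.1.
Both must hold, so KM lies in the intersection.

104.2 < KM < 141.4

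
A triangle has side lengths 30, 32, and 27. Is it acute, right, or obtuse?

acute

Compare the square of the longest side to the sum of squares of the other two: 27² + 30² = 1629 > 1024 = 32².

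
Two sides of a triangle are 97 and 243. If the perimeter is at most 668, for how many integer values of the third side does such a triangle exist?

182

Triangle inequality: 146 < x < 340. Perimeter ≤ 668 gives x ≤ 668 − 97 − 243 = 328.
So 146 < x ≤ 328; integers 147 through 328: 182 values.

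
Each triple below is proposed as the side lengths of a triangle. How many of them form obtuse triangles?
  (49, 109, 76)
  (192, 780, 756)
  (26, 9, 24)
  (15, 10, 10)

3

(49,109,76): 49²+76² = 8177 < 11881 = 109² → obtuse
(192,780,756): 192²+756² = 608400 = 780² → right
(26,9,24): 9²+24² = 657 < 676 = 26² → obtuse
(15,10,10): 10²+10² = 200 < 225 = 15² → obtuse
3 of the 4 are obtuse.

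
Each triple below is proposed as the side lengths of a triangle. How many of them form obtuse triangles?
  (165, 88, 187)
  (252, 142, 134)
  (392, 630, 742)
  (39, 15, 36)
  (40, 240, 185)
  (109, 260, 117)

1

(165,88,187): 88²+165² = 34969 = 187² → right
(252,142,134): 134²+142² = 38120 < 63504 = 252² → obtuse
(392,630,742): 392²+630² = 550564 = 742² → right
(39,15,36): 15²+36² = 1521 = 39² → right
(40,240,185): 40+185 ≤ 240, not a triangle
(109,260,117): 109+117 ≤ 260, not a triangle
1 of the 6 is obtuse.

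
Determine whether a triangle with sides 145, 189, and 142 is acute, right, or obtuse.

Compare the square of the longest side to the sum of squares of the other two: 142² + 145² = 41189 > 35721 = 189².

acute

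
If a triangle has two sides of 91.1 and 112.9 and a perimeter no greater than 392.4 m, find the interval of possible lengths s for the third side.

Triangle inequality alone gives 21.8 < s < 204.0.
The perimeter condition gives s ≤ 392.4 − 91.1 − 112.9 = 188.4.
Intersecting the two: 21.8 < s ≤ 188.4.

21.8 < s ≤ 188.4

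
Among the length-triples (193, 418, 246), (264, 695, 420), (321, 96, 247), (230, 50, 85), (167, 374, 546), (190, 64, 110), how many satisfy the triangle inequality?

2

(193,246,418): 193+246 > 418 → valid
(264,420,695): 264+420 ≤ 695 → not valid
(96,247,321): 96+247 > 321 → valid
(50,85,230): 50+85 ≤ 230 → not valid
(167,374,546): 167+374 ≤ 546 → not valid
(64,110,190): 64+110 ≤ 190 → not valid
2 of the 6 triples form a triangle.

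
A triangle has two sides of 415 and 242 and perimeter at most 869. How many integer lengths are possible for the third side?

Triangle inequality: 173 < x < 657. Perimeter ≤ 869 gives x ≤ 869 − 415 − 242 = 212.
So 173 < x ≤ 212; integers 174 through 212: 39 values.

39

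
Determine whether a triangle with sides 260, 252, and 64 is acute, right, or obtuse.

right

Compare the square of the longest side to the sum of squares of the other two: 64² + 252² = 67600 = 260².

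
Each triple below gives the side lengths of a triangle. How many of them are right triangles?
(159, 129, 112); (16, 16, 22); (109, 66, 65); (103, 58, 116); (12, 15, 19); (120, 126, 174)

(159,129,112): 112²+129² = 29185 > 25281 = 159² → acute
(16,16,22): 16²+16² = 512 > 484 = 22² → acute
(109,66,65): 65²+66² = 8581 < 11881 = 109² → obtuse
(103,58,116): 58²+103² = 13973 > 13456 = 116² → acute
(12,15,19): 12²+15² = 369 > 361 = 19² → acute
(120,126,174): 120²+126² = 30276 = 174² → right
1 of the 6 is right.

1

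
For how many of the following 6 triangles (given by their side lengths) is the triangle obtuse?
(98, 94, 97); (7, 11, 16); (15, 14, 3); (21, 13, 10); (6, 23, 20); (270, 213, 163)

(98,94,97): 94²+97² = 18245 > 9604 = 98² → acute
(7,11,16): 7²+11² = 170 < 256 = 16² → obtuse
(15,14,3): 3²+14² = 205 < 225 = 15² → obtuse
(21,13,10): 10²+13² = 269 < 441 = 21² → obtuse
(6,23,20): 6²+20² = 436 < 529 = 23² → obtuse
(270,213,163): 163²+213² = 71938 < 72900 = 270² → obtuse
5 of the 6 are obtuse.

5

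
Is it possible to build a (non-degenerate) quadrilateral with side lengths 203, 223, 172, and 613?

For a quadrilateral, each side must be shorter than the sum of the others.
Here the longest side is 613, but the remaining 3 sides sum to only 598.

No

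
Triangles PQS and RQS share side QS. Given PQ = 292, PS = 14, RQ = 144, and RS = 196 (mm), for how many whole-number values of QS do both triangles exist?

From triangle PQS: 278 < QS < 306.
From triangle RQS: 52 < QS < 340.
Intersection: 278 < QS < 306, so integers 279 through 305: 27 values.

27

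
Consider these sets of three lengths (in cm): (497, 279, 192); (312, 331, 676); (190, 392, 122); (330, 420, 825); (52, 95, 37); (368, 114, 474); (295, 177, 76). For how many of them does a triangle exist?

1

(192,279,497): 192+279 ≤ 497 → not valid
(312,331,676): 312+331 ≤ 676 → not valid
(122,190,392): 122+190 ≤ 392 → not valid
(330,420,825): 330+420 ≤ 825 → not valid
(37,52,95): 37+52 ≤ 95 → not valid
(114,368,474): 114+368 > 474 → valid
(76,177,295): 76+177 ≤ 295 → not valid
1 of the 7 triples forms a triangle.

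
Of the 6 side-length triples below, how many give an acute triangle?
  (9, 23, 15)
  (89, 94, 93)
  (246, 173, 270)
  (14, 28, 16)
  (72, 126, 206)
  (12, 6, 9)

2

(9,23,15): 9²+15² = 306 < 529 = 23² → obtuse
(89,94,93): 89²+93² = 16570 > 8836 = 94² → acute
(246,173,270): 173²+246² = 90445 > 72900 = 270² → acute
(14,28,16): 14²+16² = 452 < 784 = 28² → obtuse
(72,126,206): 72+126 ≤ 206, not a triangle
(12,6,9): 6²+9² = 117 < 144 = 12² → obtuse
2 of the 6 are acute.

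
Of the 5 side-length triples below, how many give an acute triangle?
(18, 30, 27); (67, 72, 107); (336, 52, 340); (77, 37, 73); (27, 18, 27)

3

(18,30,27): 18²+27² = 1053 > 900 = 30² → acute
(67,72,107): 67²+72² = 9673 < 11449 = 107² → obtuse
(336,52,340): 52²+336² = 115600 = 340² → right
(77,37,73): 37²+73² = 6698 > 5929 = 77² → acute
(27,18,27): 18²+27² = 1053 > 729 = 27² → acute
3 of the 5 are acute.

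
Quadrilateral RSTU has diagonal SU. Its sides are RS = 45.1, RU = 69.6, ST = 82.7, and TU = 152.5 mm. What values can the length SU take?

69.8 < SU < 114.7

From triangle RSU: |45.1 − 69.6| < SU < 45.1 + 69.6, i.e. 24.5 < SU < 114.7.
From triangle TSU: 69.8 < SU < 235.2.
Both must hold, so SU lies in the intersection.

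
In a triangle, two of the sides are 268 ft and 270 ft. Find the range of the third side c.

By the triangle inequality, c must be less than 268 + 270 = 538 and greater than |268 − 270| = 2.

2 < c < 538 (ft)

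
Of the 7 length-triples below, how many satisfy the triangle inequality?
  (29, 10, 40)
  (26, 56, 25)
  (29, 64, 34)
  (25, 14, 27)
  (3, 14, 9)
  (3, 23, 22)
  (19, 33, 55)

(10,29,40): 10+29 ≤ 40 → not valid
(25,26,56): 25+26 ≤ 56 → not valid
(29,34,64): 29+34 ≤ 64 → not valid
(14,25,27): 14+25 > 27 → valid
(3,9,14): 3+9 ≤ 14 → not valid
(3,22,23): 3+22 > 23 → valid
(19,33,55): 19+33 ≤ 55 → not valid
2 of the 7 triples form a triangle.

2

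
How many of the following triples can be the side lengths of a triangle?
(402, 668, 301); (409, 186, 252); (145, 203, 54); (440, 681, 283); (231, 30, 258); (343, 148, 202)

(301,402,668): 301+402 > 668 → valid
(186,252,409): 186+252 > 409 → valid
(54,145,203): 54+145 ≤ 203 → not valid
(283,440,681): 283+440 > 681 → valid
(30,231,258): 30+231 > 258 → valid
(148,202,343): 148+202 > 343 → valid
5 of the 6 triples form a triangle.

5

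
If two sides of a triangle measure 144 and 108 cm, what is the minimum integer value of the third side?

37

The third side must be strictly greater than |144 − 108| = 36.
The smallest integer above 36 is 37.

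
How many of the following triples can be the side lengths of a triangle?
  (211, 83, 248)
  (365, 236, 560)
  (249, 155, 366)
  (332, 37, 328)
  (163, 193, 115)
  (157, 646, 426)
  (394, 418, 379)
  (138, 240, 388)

6

(83,211,248): 83+211 > 248 → valid
(236,365,560): 236+365 > 560 → valid
(155,249,366): 155+249 > 366 → valid
(37,328,332): 37+328 > 332 → valid
(115,163,193): 115+163 > 193 → valid
(157,426,646): 157+426 ≤ 646 → not valid
(379,394,418): 379+394 > 418 → valid
(138,240,388): 138+240 ≤ 388 → not valid
6 of the 8 triples form a triangle.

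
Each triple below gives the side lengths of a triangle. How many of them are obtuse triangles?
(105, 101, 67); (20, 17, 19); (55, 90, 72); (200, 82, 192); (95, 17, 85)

(105,101,67): 67²+101² = 14690 > 11025 = 105² → acute
(20,17,19): 17²+19² = 650 > 400 = 20² → acute
(55,90,72): 55²+72² = 8209 > 8100 = 90² → acute
(200,82,192): 82²+192² = 43588 > 40000 = 200² → acute
(95,17,85): 17²+85² = 7514 < 9025 = 95² → obtuse
1 of the 5 is obtuse.

1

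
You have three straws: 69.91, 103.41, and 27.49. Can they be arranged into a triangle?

No

The longest side is 103.41, but the other two sum to only 97.40.
97.40 < 103.41, so the triangle inequality fails.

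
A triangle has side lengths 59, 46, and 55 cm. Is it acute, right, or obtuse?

Compare the square of the longest side to the sum of squares of the other two: 46² + 55² = 5141 > 3481 = 59².

acute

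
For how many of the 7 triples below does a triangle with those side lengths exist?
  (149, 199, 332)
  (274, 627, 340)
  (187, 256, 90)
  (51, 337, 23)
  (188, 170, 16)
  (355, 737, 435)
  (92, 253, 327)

(149,199,332): 149+199 > 332 → valid
(274,340,627): 274+340 ≤ 627 → not valid
(90,187,256): 90+187 > 256 → valid
(23,51,337): 23+51 ≤ 337 → not valid
(16,170,188): 16+170 ≤ 188 → not valid
(355,435,737): 355+435 > 737 → valid
(92,253,327): 92+253 > 327 → valid
4 of the 7 triples form a triangle.

4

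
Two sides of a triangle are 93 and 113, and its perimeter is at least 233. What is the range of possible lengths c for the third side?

27 ≤ c < 206

Triangle inequality alone gives 20 < c < 206.
The perimeter condition gives c ≥ 233 − 93 − 113 = 27.
Intersecting the two: 27 ≤ c < 206.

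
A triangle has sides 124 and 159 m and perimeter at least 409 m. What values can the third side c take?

126 ≤ c < 283 m

Triangle inequality alone gives 35 < c < 283.
The perimeter condition gives c ≥ 409 − 124 − 159 = 126.
Intersecting the two: 126 ≤ c < 283.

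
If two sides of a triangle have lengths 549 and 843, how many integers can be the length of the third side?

1097

The third side lies in the open interval (294, 1392).
Integers from 295 to 1391 inclusive: 1391 − 295 + 1 = 1097.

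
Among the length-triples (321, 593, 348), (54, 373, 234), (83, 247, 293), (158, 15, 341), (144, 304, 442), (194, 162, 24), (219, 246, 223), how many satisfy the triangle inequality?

4

(321,348,593): 321+348 > 593 → valid
(54,234,373): 54+234 ≤ 373 → not valid
(83,247,293): 83+247 > 293 → valid
(15,158,341): 15+158 ≤ 341 → not valid
(144,304,442): 144+304 > 442 → valid
(24,162,194): 24+162 ≤ 194 → not valid
(219,223,246): 219+223 > 246 → valid
4 of the 7 triples form a triangle.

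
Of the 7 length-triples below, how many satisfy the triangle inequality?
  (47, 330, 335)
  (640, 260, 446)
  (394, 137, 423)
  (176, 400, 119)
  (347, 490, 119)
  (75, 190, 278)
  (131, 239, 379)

(47,330,335): 47+330 > 335 → valid
(260,446,640): 260+446 > 640 → valid
(137,394,423): 137+394 > 423 → valid
(119,176,400): 119+176 ≤ 400 → not valid
(119,347,490): 119+347 ≤ 490 → not valid
(75,190,278): 75+190 ≤ 278 → not valid
(131,239,379): 131+239 ≤ 379 → not valid
3 of the 7 triples form a triangle.

3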